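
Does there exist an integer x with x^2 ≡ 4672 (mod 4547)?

no

(4672/4547)
  = (125/4547)    [4672 ≡ 125 mod 4547]
  = (4547/125)    [QR: 125 ≡ 1 mod 4, sign kept]
  = (47/125)    [4547 ≡ 47 mod 125]
  = (125/47)    [QR: 125 ≡ 1 mod 4, sign kept]
  = (31/47)    [125 ≡ 31 mod 47]
  = -(47/31)    [QR: both ≡ 3 mod 4, sign flips]
  = -(16/31)    [47 ≡ 16 mod 31]
  = -(1/31)    [31 ≡ 7 mod 8 ⇒ (2/31)^4 = +1]
  = -1    [(1/31) = 1]
(4672/4547) = -1, and 4547 is prime, so 4672 is not a quadratic residue mod 4547.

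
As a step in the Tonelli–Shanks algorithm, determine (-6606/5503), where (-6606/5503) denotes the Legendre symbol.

(-6606/5503)
  = -(6606/5503)    [5503 ≡ 3 mod 4 ⇒ (-1/5503) = -1]
  = -(1103/5503)    [6606 ≡ 1103 mod 5503]
  = (5503/1103)    [QR: both ≡ 3 mod 4, sign flips]
  = (1091/1103)    [5503 ≡ 1091 mod 1103]
  = -(1103/1091)    [QR: both ≡ 3 mod 4, sign flips]
  = -(12/1091)    [1103 ≡ 12 mod 1091]
  = -(3/1091)    [1091 ≡ 3 mod 8 ⇒ (2/1091)^2 = +1]
  = (1091/3)    [QR: both ≡ 3 mod 4, sign flips]
  = (2/3)    [1091 ≡ 2 mod 3]
  = -(1/3)    [3 ≡ 3 mod 8 ⇒ (2/3) = -1]
  = -1    [(1/3) = 1]

-1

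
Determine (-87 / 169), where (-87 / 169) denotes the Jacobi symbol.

(-87 / 169)
  = (87 / 169)    [169 ≡ 1 mod 4 ⇒ (-1 / 169) = +1]
  = (169 / 87)    [QR: 169 ≡ 1 mod 4, sign kept]
  = (82 / 87)    [169 ≡ 82 mod 87]
  = (41 / 87)    [87 ≡ 7 mod 8 ⇒ (2 / 87) = +1]
  = (87 / 41)    [QR: 41 ≡ 1 mod 4, sign kept]
  = (5 / 41)    [87 ≡ 5 mod 41]
  = (41 / 5)    [QR: 5 ≡ 1 mod 4, sign kept]
  = (1 / 5)    [41 ≡ 1 mod 5]
  = 1    [(1 / 5) = 1]

1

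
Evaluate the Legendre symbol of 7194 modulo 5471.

Reduce the numerator: 7194 ≡ 1723 (mod 5471), so (7194|5471) = (1723|5471).
Both 1723 ≡ 3 and 5471 ≡ 3 (mod 4), so reciprocity gives (1723|5471) = -(5471|1723). Reduce: 5471 ≡ 302 (mod 1723). Now have -(302|1723).
Factor out 2: 302 = 2·151. Since 1723 ≡ 3 (mod 8), (2|1723) = -1. Now have (151|1723).
Both 151 ≡ 3 and 1723 ≡ 3 (mod 4), so reciprocity gives (151|1723) = -(1723|151). Reduce: 1723 ≡ 62 (mod 151). Now have -(62|151).
Factor out 2: 62 = 2·31. Since 151 ≡ 7 (mod 8), (2|151) = +1. Now have -(31|151).
Both 31 ≡ 3 and 151 ≡ 3 (mod 4), so reciprocity gives (31|151) = -(151|31). Reduce: 151 ≡ 27 (mod 31). Now have (27|31).
Both 27 ≡ 3 and 31 ≡ 3 (mod 4), so reciprocity gives (27|31) = -(31|27). Reduce: 31 ≡ 4 (mod 27). Now have -(4|27).
Factor out 2: 4 = 2^2. Since 27 ≡ 3 (mod 8), (2|27) = -1, and (2|27)^2 = +1. Now have -(1|27).
(1|27) = 1. Collecting the sign factors: -1.

-1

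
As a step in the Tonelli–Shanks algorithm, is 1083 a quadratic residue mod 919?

Reduce the numerator: 1083 ≡ 164 (mod 919), so (1083|919) = (164|919).
Factor out 2: 164 = 2^2·41. Since 919 ≡ 7 (mod 8), (2|919) = +1, and (2|919)^2 = +1. Now have (41|919).
41 ≡ 1 (mod 4), so quadratic reciprocity gives (41|919) = (919|41). Reduce: 919 ≡ 17 (mod 41). Now have (17|41).
17 ≡ 1 (mod 4), so quadratic reciprocity gives (17|41) = (41|17). Reduce: 41 ≡ 7 (mod 17). Now have (7|17).
17 ≡ 1 (mod 4), so quadratic reciprocity gives (7|17) = (17|7). Reduce: 17 ≡ 3 (mod 7). Now have (3|7).
Both 3 ≡ 3 and 7 ≡ 3 (mod 4), so reciprocity gives (3|7) = -(7|3). Reduce: 7 ≡ 1 (mod 3). Now have -(1|3).
(1|3) = 1. Collecting the sign factors: -1.
(1083|919) = -1, and 919 is prime, so 1083 is not a quadratic residue mod 919.

no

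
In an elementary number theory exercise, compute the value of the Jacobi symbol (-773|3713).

(-773|3713)
  = (773|3713)    [3713 ≡ 1 mod 4 ⇒ (-1|3713) = +1]
  = (3713|773)    [QR: 773 ≡ 1 mod 4, sign kept]
  = (621|773)    [3713 ≡ 621 mod 773]
  = (773|621)    [QR: 621 ≡ 1 mod 4, sign kept]
  = (152|621)    [773 ≡ 152 mod 621]
  = -(19|621)    [621 ≡ 5 mod 8 ⇒ (2|621)^3 = -1]
  = -(621|19)    [QR: 621 ≡ 1 mod 4, sign kept]
  = -(13|19)    [621 ≡ 13 mod 19]
  = -(19|13)    [QR: 13 ≡ 1 mod 4, sign kept]
  = -(6|13)    [19 ≡ 6 mod 13]
  = (3|13)    [13 ≡ 5 mod 8 ⇒ (2|13) = -1]
  = (13|3)    [QR: 13 ≡ 1 mod 4, sign kept]
  = (1|3)    [13 ≡ 1 mod 3]
  = 1    [(1|3) = 1]

1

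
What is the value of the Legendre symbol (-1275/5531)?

1

(-1275/5531)
  = (4256/5531)    [-1275 ≡ 4256 mod 5531]
  = -(133/5531)    [5531 ≡ 3 mod 8 ⇒ (2/5531)^5 = -1]
  = -(5531/133)    [QR: 133 ≡ 1 mod 4, sign kept]
  = -(78/133)    [5531 ≡ 78 mod 133]
  = (39/133)    [133 ≡ 5 mod 8 ⇒ (2/133) = -1]
  = (133/39)    [QR: 133 ≡ 1 mod 4, sign kept]
  = (16/39)    [133 ≡ 16 mod 39]
  = (1/39)    [39 ≡ 7 mod 8 ⇒ (2/39)^4 = +1]
  = 1    [(1/39) = 1]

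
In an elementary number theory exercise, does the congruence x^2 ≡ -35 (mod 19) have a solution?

no

(-35/19)
  = -(35/19)    [19 ≡ 3 mod 4 ⇒ (-1/19) = -1]
  = -(16/19)    [35 ≡ 16 mod 19]
  = -(1/19)    [19 ≡ 3 mod 8 ⇒ (2/19)^4 = +1]
  = -1    [(1/19) = 1]
The Legendre symbol is -1, so x^2 ≡ -35 (mod 19) has no solution.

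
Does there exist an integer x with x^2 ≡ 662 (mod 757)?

no

Factor out 2: 662 = 2·331. Since 757 ≡ 5 (mod 8), (2|757) = -1. Now have -(331|757).
757 ≡ 1 (mod 4), so quadratic reciprocity gives (331|757) = (757|331). Reduce: 757 ≡ 95 (mod 331). Now have -(95|331).
Both 95 ≡ 3 and 331 ≡ 3 (mod 4), so reciprocity gives (95|331) = -(331|95). Reduce: 331 ≡ 46 (mod 95). Now have (46|95).
Factor out 2: 46 = 2·23. Since 95 ≡ 7 (mod 8), (2|95) = +1. Now have (23|95).
Both 23 ≡ 3 and 95 ≡ 3 (mod 4), so reciprocity gives (23|95) = -(95|23). Reduce: 95 ≡ 3 (mod 23). Now have -(3|23).
Both 3 ≡ 3 and 23 ≡ 3 (mod 4), so reciprocity gives (3|23) = -(23|3). Reduce: 23 ≡ 2 (mod 3). Now have (2|3).
Factor out 2: 2 = 2. Since 3 ≡ 3 (mod 8), (2|3) = -1. Now have -(1|3).
(1|3) = 1. Collecting the sign factors: -1.
(662|757) = -1, and 757 is prime, so 662 is not a quadratic residue mod 757.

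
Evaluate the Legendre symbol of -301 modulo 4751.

(-301 / 4751)
  = (4450 / 4751)    [-301 ≡ 4450 mod 4751]
  = (2225 / 4751)    [4751 ≡ 7 mod 8 ⇒ (2 / 4751) = +1]
  = (4751 / 2225)    [QR: 2225 ≡ 1 mod 4, sign kept]
  = (301 / 2225)    [4751 ≡ 301 mod 2225]
  = (2225 / 301)    [QR: 301 ≡ 1 mod 4, sign kept]
  = (118 / 301)    [2225 ≡ 118 mod 301]
  = -(59 / 301)    [301 ≡ 5 mod 8 ⇒ (2 / 301) = -1]
  = -(301 / 59)    [QR: 301 ≡ 1 mod 4, sign kept]
  = -(6 / 59)    [301 ≡ 6 mod 59]
  = (3 / 59)    [59 ≡ 3 mod 8 ⇒ (2 / 59) = -1]
  = -(59 / 3)    [QR: both ≡ 3 mod 4, sign flips]
  = -(2 / 3)    [59 ≡ 2 mod 3]
  = (1 / 3)    [3 ≡ 3 mod 8 ⇒ (2 / 3) = -1]
  = 1    [(1 / 3) = 1]

1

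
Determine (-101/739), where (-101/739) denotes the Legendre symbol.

(-101/739)
  = (638/739)    [-101 ≡ 638 mod 739]
  = -(319/739)    [739 ≡ 3 mod 8 ⇒ (2/739) = -1]
  = (739/319)    [QR: both ≡ 3 mod 4, sign flips]
  = (101/319)    [739 ≡ 101 mod 319]
  = (319/101)    [QR: 101 ≡ 1 mod 4, sign kept]
  = (16/101)    [319 ≡ 16 mod 101]
  = (1/101)    [101 ≡ 5 mod 8 ⇒ (2/101)^4 = +1]
  = 1    [(1/101) = 1]

1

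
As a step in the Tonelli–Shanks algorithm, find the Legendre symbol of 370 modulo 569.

-1

Factor out 2: 370 = 2·185. Since 569 ≡ 1 (mod 8), (2|569) = +1. Now have (185|569).
185 ≡ 1 (mod 4), so quadratic reciprocity gives (185|569) = (569|185). Reduce: 569 ≡ 14 (mod 185). Now have (14|185).
Factor out 2: 14 = 2·7. Since 185 ≡ 1 (mod 8), (2|185) = +1. Now have (7|185).
185 ≡ 1 (mod 4), so quadratic reciprocity gives (7|185) = (185|7). Reduce: 185 ≡ 3 (mod 7). Now have (3|7).
Both 3 ≡ 3 and 7 ≡ 3 (mod 4), so reciprocity gives (3|7) = -(7|3). Reduce: 7 ≡ 1 (mod 3). Now have -(1|3).
(1|3) = 1. Collecting the sign factors: -1.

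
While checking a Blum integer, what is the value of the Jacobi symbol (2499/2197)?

1

Reduce the numerator: 2499 ≡ 302 (mod 2197), so (2499/2197) = (302/2197).
Factor out 2: 302 = 2·151. Since 2197 ≡ 5 (mod 8), (2/2197) = -1. Now have -(151/2197).
2197 ≡ 1 (mod 4), so quadratic reciprocity gives (151/2197) = (2197/151). Reduce: 2197 ≡ 83 (mod 151). Now have -(83/151).
Both 83 ≡ 3 and 151 ≡ 3 (mod 4), so reciprocity gives (83/151) = -(151/83). Reduce: 151 ≡ 68 (mod 83). Now have (68/83).
Factor out 2: 68 = 2^2·17. Since 83 ≡ 3 (mod 8), (2/83) = -1, and (2/83)^2 = +1. Now have (17/83).
17 ≡ 1 (mod 4), so quadratic reciprocity gives (17/83) = (83/17). Reduce: 83 ≡ 15 (mod 17). Now have (15/17).
17 ≡ 1 (mod 4), so quadratic reciprocity gives (15/17) = (17/15). Reduce: 17 ≡ 2 (mod 15). Now have (2/15).
Factor out 2: 2 = 2. Since 15 ≡ 7 (mod 8), (2/15) = +1. Now have (1/15).
(1/15) = 1. Collecting the sign factors: 1.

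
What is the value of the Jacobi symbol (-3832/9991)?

1

(-3832/9991)
  = (6159/9991)    [-3832 ≡ 6159 mod 9991]
  = -(9991/6159)    [QR: both ≡ 3 mod 4, sign flips]
  = -(3832/6159)    [9991 ≡ 3832 mod 6159]
  = -(479/6159)    [6159 ≡ 7 mod 8 ⇒ (2/6159)^3 = +1]
  = (6159/479)    [QR: both ≡ 3 mod 4, sign flips]
  = (411/479)    [6159 ≡ 411 mod 479]
  = -(479/411)    [QR: both ≡ 3 mod 4, sign flips]
  = -(68/411)    [479 ≡ 68 mod 411]
  = -(17/411)    [411 ≡ 3 mod 8 ⇒ (2/411)^2 = +1]
  = -(411/17)    [QR: 17 ≡ 1 mod 4, sign kept]
  = -(3/17)    [411 ≡ 3 mod 17]
  = -(17/3)    [QR: 17 ≡ 1 mod 4, sign kept]
  = -(2/3)    [17 ≡ 2 mod 3]
  = (1/3)    [3 ≡ 3 mod 8 ⇒ (2/3) = -1]
  = 1    [(1/3) = 1]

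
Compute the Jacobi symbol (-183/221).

1

(-183/221)
  = (183/221)    [221 ≡ 1 mod 4 ⇒ (-1/221) = +1]
  = (221/183)    [QR: 221 ≡ 1 mod 4, sign kept]
  = (38/183)    [221 ≡ 38 mod 183]
  = (19/183)    [183 ≡ 7 mod 8 ⇒ (2/183) = +1]
  = -(183/19)    [QR: both ≡ 3 mod 4, sign flips]
  = -(12/19)    [183 ≡ 12 mod 19]
  = -(3/19)    [19 ≡ 3 mod 8 ⇒ (2/19)^2 = +1]
  = (19/3)    [QR: both ≡ 3 mod 4, sign flips]
  = (1/3)    [19 ≡ 1 mod 3]
  = 1    [(1/3) = 1]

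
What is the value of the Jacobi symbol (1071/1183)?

0

Both 1071 ≡ 3 and 1183 ≡ 3 (mod 4), so reciprocity gives (1071/1183) = -(1183/1071). Reduce: 1183 ≡ 112 (mod 1071). Now have -(112/1071).
Factor out 2: 112 = 2^4·7. Since 1071 ≡ 7 (mod 8), (2/1071) = +1, and (2/1071)^4 = +1. Now have -(7/1071).
Both 7 ≡ 3 and 1071 ≡ 3 (mod 4), so reciprocity gives (7/1071) = -(1071/7). Reduce: 1071 ≡ 0 (mod 7). Now have (0/7).
The numerator is now 0 with denominator 7 > 1: the symbol is 0.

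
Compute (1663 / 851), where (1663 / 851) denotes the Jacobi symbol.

1

(1663 / 851)
  = (812 / 851)    [1663 ≡ 812 mod 851]
  = (203 / 851)    [851 ≡ 3 mod 8 ⇒ (2 / 851)^2 = +1]
  = -(851 / 203)    [QR: both ≡ 3 mod 4, sign flips]
  = -(39 / 203)    [851 ≡ 39 mod 203]
  = (203 / 39)    [QR: both ≡ 3 mod 4, sign flips]
  = (8 / 39)    [203 ≡ 8 mod 39]
  = (1 / 39)    [39 ≡ 7 mod 8 ⇒ (2 / 39)^3 = +1]
  = 1    [(1 / 39) = 1]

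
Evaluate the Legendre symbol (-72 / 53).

-1

Reduce the numerator: -72 ≡ 34 (mod 53), so (-72 / 53) = (34 / 53).
Factor out 2: 34 = 2·17. Since 53 ≡ 5 (mod 8), (2 / 53) = -1. Now have -(17 / 53).
17 ≡ 1 (mod 4), so quadratic reciprocity gives (17 / 53) = (53 / 17). Reduce: 53 ≡ 2 (mod 17). Now have -(2 / 17).
Factor out 2: 2 = 2. Since 17 ≡ 1 (mod 8), (2 / 17) = +1. Now have -(1 / 17).
(1 / 17) = 1. Collecting the sign factors: -1.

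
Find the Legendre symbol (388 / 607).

Factor out 2: 388 = 2^2·97. Since 607 ≡ 7 (mod 8), (2 / 607) = +1, and (2 / 607)^2 = +1. Now have (97 / 607).
97 ≡ 1 (mod 4), so quadratic reciprocity gives (97 / 607) = (607 / 97). Reduce: 607 ≡ 25 (mod 97). Now have (25 / 97).
25 ≡ 1 (mod 4), so quadratic reciprocity gives (25 / 97) = (97 / 25). Reduce: 97 ≡ 22 (mod 25). Now have (22 / 25).
Factor out 2: 22 = 2·11. Since 25 ≡ 1 (mod 8), (2 / 25) = +1. Now have (11 / 25).
25 ≡ 1 (mod 4), so quadratic reciprocity gives (11 / 25) = (25 / 11). Reduce: 25 ≡ 3 (mod 11). Now have (3 / 11).
Both 3 ≡ 3 and 11 ≡ 3 (mod 4), so reciprocity gives (3 / 11) = -(11 / 3). Reduce: 11 ≡ 2 (mod 3). Now have -(2 / 3).
Factor out 2: 2 = 2. Since 3 ≡ 3 (mod 8), (2 / 3) = -1. Now have (1 / 3).
(1 / 3) = 1. Collecting the sign factors: 1.

1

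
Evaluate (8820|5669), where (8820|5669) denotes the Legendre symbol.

1

(8820|5669)
  = (3151|5669)    [8820 ≡ 3151 mod 5669]
  = (5669|3151)    [QR: 5669 ≡ 1 mod 4, sign kept]
  = (2518|3151)    [5669 ≡ 2518 mod 3151]
  = (1259|3151)    [3151 ≡ 7 mod 8 ⇒ (2|3151) = +1]
  = -(3151|1259)    [QR: both ≡ 3 mod 4, sign flips]
  = -(633|1259)    [3151 ≡ 633 mod 1259]
  = -(1259|633)    [QR: 633 ≡ 1 mod 4, sign kept]
  = -(626|633)    [1259 ≡ 626 mod 633]
  = -(313|633)    [633 ≡ 1 mod 8 ⇒ (2|633) = +1]
  = -(633|313)    [QR: 313 ≡ 1 mod 4, sign kept]
  = -(7|313)    [633 ≡ 7 mod 313]
  = -(313|7)    [QR: 313 ≡ 1 mod 4, sign kept]
  = -(5|7)    [313 ≡ 5 mod 7]
  = -(7|5)    [QR: 5 ≡ 1 mod 4, sign kept]
  = -(2|5)    [7 ≡ 2 mod 5]
  = (1|5)    [5 ≡ 5 mod 8 ⇒ (2|5) = -1]
  = 1    [(1|5) = 1]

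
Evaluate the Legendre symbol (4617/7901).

-1

(4617/7901)
  = (7901/4617)    [QR: 4617 ≡ 1 mod 4, sign kept]
  = (3284/4617)    [7901 ≡ 3284 mod 4617]
  = (821/4617)    [4617 ≡ 1 mod 8 ⇒ (2/4617)^2 = +1]
  = (4617/821)    [QR: 821 ≡ 1 mod 4, sign kept]
  = (512/821)    [4617 ≡ 512 mod 821]
  = -(1/821)    [821 ≡ 5 mod 8 ⇒ (2/821)^9 = -1]
  = -1    [(1/821) = 1]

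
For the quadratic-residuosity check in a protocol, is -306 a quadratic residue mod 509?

no

(-306/509)
  = (306/509)    [509 ≡ 1 mod 4 ⇒ (-1/509) = +1]
  = -(153/509)    [509 ≡ 5 mod 8 ⇒ (2/509) = -1]
  = -(509/153)    [QR: 153 ≡ 1 mod 4, sign kept]
  = -(50/153)    [509 ≡ 50 mod 153]
  = -(25/153)    [153 ≡ 1 mod 8 ⇒ (2/153) = +1]
  = -(153/25)    [QR: 25 ≡ 1 mod 4, sign kept]
  = -(3/25)    [153 ≡ 3 mod 25]
  = -(25/3)    [QR: 25 ≡ 1 mod 4, sign kept]
  = -(1/3)    [25 ≡ 1 mod 3]
  = -1    [(1/3) = 1]
(-306/509) = -1, and 509 is prime, so -306 is not a quadratic residue mod 509.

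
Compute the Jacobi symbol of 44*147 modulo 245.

0

By multiplicativity, (44·147/245) = (44/245)·(147/245).
First factor (44/245):
(44/245)
  = (11/245)    [245 ≡ 5 mod 8 ⇒ (2/245)^2 = +1]
  = (245/11)    [QR: 245 ≡ 1 mod 4, sign kept]
  = (3/11)    [245 ≡ 3 mod 11]
  = -(11/3)    [QR: both ≡ 3 mod 4, sign flips]
  = -(2/3)    [11 ≡ 2 mod 3]
  = (1/3)    [3 ≡ 3 mod 8 ⇒ (2/3) = -1]
  = 1    [(1/3) = 1]
Second factor (147/245):
(147/245)
  = (245/147)    [QR: 245 ≡ 1 mod 4, sign kept]
  = (98/147)    [245 ≡ 98 mod 147]
  = -(49/147)    [147 ≡ 3 mod 8 ⇒ (2/147) = -1]
  = -(147/49)    [QR: 49 ≡ 1 mod 4, sign kept]
  = -(0/49)    [147 ≡ 0 mod 49]
  = 0    [numerator 0, gcd > 1]
Product: (1)·(0) = 0.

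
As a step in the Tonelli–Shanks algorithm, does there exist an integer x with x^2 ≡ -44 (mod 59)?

yes

Reduce the numerator: -44 ≡ 15 (mod 59), so (-44/59) = (15/59).
Both 15 ≡ 3 and 59 ≡ 3 (mod 4), so reciprocity gives (15/59) = -(59/15). Reduce: 59 ≡ 14 (mod 15). Now have -(14/15).
Factor out 2: 14 = 2·7. Since 15 ≡ 7 (mod 8), (2/15) = +1. Now have -(7/15).
Both 7 ≡ 3 and 15 ≡ 3 (mod 4), so reciprocity gives (7/15) = -(15/7). Reduce: 15 ≡ 1 (mod 7). Now have (1/7).
(1/7) = 1. Collecting the sign factors: 1.
The Legendre symbol is 1, so x^2 ≡ -44 (mod 59) has solution.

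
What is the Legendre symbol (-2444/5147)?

(-2444/5147)
  = (2703/5147)    [-2444 ≡ 2703 mod 5147]
  = -(5147/2703)    [QR: both ≡ 3 mod 4, sign flips]
  = -(2444/2703)    [5147 ≡ 2444 mod 2703]
  = -(611/2703)    [2703 ≡ 7 mod 8 ⇒ (2/2703)^2 = +1]
  = (2703/611)    [QR: both ≡ 3 mod 4, sign flips]
  = (259/611)    [2703 ≡ 259 mod 611]
  = -(611/259)    [QR: both ≡ 3 mod 4, sign flips]
  = -(93/259)    [611 ≡ 93 mod 259]
  = -(259/93)    [QR: 93 ≡ 1 mod 4, sign kept]
  = -(73/93)    [259 ≡ 73 mod 93]
  = -(93/73)    [QR: 73 ≡ 1 mod 4, sign kept]
  = -(20/73)    [93 ≡ 20 mod 73]
  = -(5/73)    [73 ≡ 1 mod 8 ⇒ (2/73)^2 = +1]
  = -(73/5)    [QR: 5 ≡ 1 mod 4, sign kept]
  = -(3/5)    [73 ≡ 3 mod 5]
  = -(5/3)    [QR: 5 ≡ 1 mod 4, sign kept]
  = -(2/3)    [5 ≡ 2 mod 3]
  = (1/3)    [3 ≡ 3 mod 8 ⇒ (2/3) = -1]
  = 1    [(1/3) = 1]

1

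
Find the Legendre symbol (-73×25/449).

-1

By multiplicativity, (-73·25/449) = (-73/449)·(25/449).
First factor (-73/449):
(-73/449)
  = (376/449)    [-73 ≡ 376 mod 449]
  = (47/449)    [449 ≡ 1 mod 8 ⇒ (2/449)^3 = +1]
  = (449/47)    [QR: 449 ≡ 1 mod 4, sign kept]
  = (26/47)    [449 ≡ 26 mod 47]
  = (13/47)    [47 ≡ 7 mod 8 ⇒ (2/47) = +1]
  = (47/13)    [QR: 13 ≡ 1 mod 4, sign kept]
  = (8/13)    [47 ≡ 8 mod 13]
  = -(1/13)    [13 ≡ 5 mod 8 ⇒ (2/13)^3 = -1]
  = -1    [(1/13) = 1]
Second factor (25/449):
(25/449)
  = (449/25)    [QR: 25 ≡ 1 mod 4, sign kept]
  = (24/25)    [449 ≡ 24 mod 25]
  = (3/25)    [25 ≡ 1 mod 8 ⇒ (2/25)^3 = +1]
  = (25/3)    [QR: 25 ≡ 1 mod 4, sign kept]
  = (1/3)    [25 ≡ 1 mod 3]
  = 1    [(1/3) = 1]
Product: (-1)·(1) = -1.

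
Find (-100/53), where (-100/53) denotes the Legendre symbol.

Pull out -1: (-100/53) = (-1/53)·(100/53). Since 53 ≡ 1 (mod 4), (-1/53) = +1. Now have (100/53).
Reduce the numerator: 100 ≡ 47 (mod 53), so (100/53) = (47/53).
53 ≡ 1 (mod 4), so quadratic reciprocity gives (47/53) = (53/47). Reduce: 53 ≡ 6 (mod 47). Now have (6/47).
Factor out 2: 6 = 2·3. Since 47 ≡ 7 (mod 8), (2/47) = +1. Now have (3/47).
Both 3 ≡ 3 and 47 ≡ 3 (mod 4), so reciprocity gives (3/47) = -(47/3). Reduce: 47 ≡ 2 (mod 3). Now have -(2/3).
Factor out 2: 2 = 2. Since 3 ≡ 3 (mod 8), (2/3) = -1. Now have (1/3).
(1/3) = 1. Collecting the sign factors: 1.

1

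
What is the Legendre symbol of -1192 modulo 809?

(-1192|809)
  = (1192|809)    [809 ≡ 1 mod 4 ⇒ (-1|809) = +1]
  = (383|809)    [1192 ≡ 383 mod 809]
  = (809|383)    [QR: 809 ≡ 1 mod 4, sign kept]
  = (43|383)    [809 ≡ 43 mod 383]
  = -(383|43)    [QR: both ≡ 3 mod 4, sign flips]
  = -(39|43)    [383 ≡ 39 mod 43]
  = (43|39)    [QR: both ≡ 3 mod 4, sign flips]
  = (4|39)    [43 ≡ 4 mod 39]
  = (1|39)    [39 ≡ 7 mod 8 ⇒ (2|39)^2 = +1]
  = 1    [(1|39) = 1]

1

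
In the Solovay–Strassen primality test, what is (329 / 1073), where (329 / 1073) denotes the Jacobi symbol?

329 ≡ 1 (mod 4), so quadratic reciprocity gives (329 / 1073) = (1073 / 329). Reduce: 1073 ≡ 86 (mod 329). Now have (86 / 329).
Factor out 2: 86 = 2·43. Since 329 ≡ 1 (mod 8), (2 / 329) = +1. Now have (43 / 329).
329 ≡ 1 (mod 4), so quadratic reciprocity gives (43 / 329) = (329 / 43). Reduce: 329 ≡ 28 (mod 43). Now have (28 / 43).
Factor out 2: 28 = 2^2·7. Since 43 ≡ 3 (mod 8), (2 / 43) = -1, and (2 / 43)^2 = +1. Now have (7 / 43).
Both 7 ≡ 3 and 43 ≡ 3 (mod 4), so reciprocity gives (7 / 43) = -(43 / 7). Reduce: 43 ≡ 1 (mod 7). Now have -(1 / 7).
(1 / 7) = 1. Collecting the sign factors: -1.

-1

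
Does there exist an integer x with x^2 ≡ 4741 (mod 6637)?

no

(4741/6637)
  = (6637/4741)    [QR: 4741 ≡ 1 mod 4, sign kept]
  = (1896/4741)    [6637 ≡ 1896 mod 4741]
  = -(237/4741)    [4741 ≡ 5 mod 8 ⇒ (2/4741)^3 = -1]
  = -(4741/237)    [QR: 237 ≡ 1 mod 4, sign kept]
  = -(1/237)    [4741 ≡ 1 mod 237]
  = -1    [(1/237) = 1]
(4741/6637) = -1, and 6637 is prime, so 4741 is not a quadratic residue mod 6637.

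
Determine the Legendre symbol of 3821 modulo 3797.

(3821/3797)
  = (24/3797)    [3821 ≡ 24 mod 3797]
  = -(3/3797)    [3797 ≡ 5 mod 8 ⇒ (2/3797)^3 = -1]
  = -(3797/3)    [QR: 3797 ≡ 1 mod 4, sign kept]
  = -(2/3)    [3797 ≡ 2 mod 3]
  = (1/3)    [3 ≡ 3 mod 8 ⇒ (2/3) = -1]
  = 1    [(1/3) = 1]

1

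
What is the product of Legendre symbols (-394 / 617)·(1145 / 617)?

By multiplicativity, (-394·1145 / 617) = (-394 / 617)·(1145 / 617).
First factor (-394 / 617):
(-394 / 617)
  = (394 / 617)    [617 ≡ 1 mod 4 ⇒ (-1 / 617) = +1]
  = (197 / 617)    [617 ≡ 1 mod 8 ⇒ (2 / 617) = +1]
  = (617 / 197)    [QR: 197 ≡ 1 mod 4, sign kept]
  = (26 / 197)    [617 ≡ 26 mod 197]
  = -(13 / 197)    [197 ≡ 5 mod 8 ⇒ (2 / 197) = -1]
  = -(197 / 13)    [QR: 13 ≡ 1 mod 4, sign kept]
  = -(2 / 13)    [197 ≡ 2 mod 13]
  = (1 / 13)    [13 ≡ 5 mod 8 ⇒ (2 / 13) = -1]
  = 1    [(1 / 13) = 1]
Second factor (1145 / 617):
(1145 / 617)
  = (528 / 617)    [1145 ≡ 528 mod 617]
  = (33 / 617)    [617 ≡ 1 mod 8 ⇒ (2 / 617)^4 = +1]
  = (617 / 33)    [QR: 33 ≡ 1 mod 4, sign kept]
  = (23 / 33)    [617 ≡ 23 mod 33]
  = (33 / 23)    [QR: 33 ≡ 1 mod 4, sign kept]
  = (10 / 23)    [33 ≡ 10 mod 23]
  = (5 / 23)    [23 ≡ 7 mod 8 ⇒ (2 / 23) = +1]
  = (23 / 5)    [QR: 5 ≡ 1 mod 4, sign kept]
  = (3 / 5)    [23 ≡ 3 mod 5]
  = (5 / 3)    [QR: 5 ≡ 1 mod 4, sign kept]
  = (2 / 3)    [5 ≡ 2 mod 3]
  = -(1 / 3)    [3 ≡ 3 mod 8 ⇒ (2 / 3) = -1]
  = -1    [(1 / 3) = 1]
Product: (1)·(-1) = -1.

-1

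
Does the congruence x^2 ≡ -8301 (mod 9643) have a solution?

no

Reduce the numerator: -8301 ≡ 1342 (mod 9643), so (-8301|9643) = (1342|9643).
Factor out 2: 1342 = 2·671. Since 9643 ≡ 3 (mod 8), (2|9643) = -1. Now have -(671|9643).
Both 671 ≡ 3 and 9643 ≡ 3 (mod 4), so reciprocity gives (671|9643) = -(9643|671). Reduce: 9643 ≡ 249 (mod 671). Now have (249|671).
249 ≡ 1 (mod 4), so quadratic reciprocity gives (249|671) = (671|249). Reduce: 671 ≡ 173 (mod 249). Now have (173|249).
173 ≡ 1 (mod 4), so quadratic reciprocity gives (173|249) = (249|173). Reduce: 249 ≡ 76 (mod 173). Now have (76|173).
Factor out 2: 76 = 2^2·19. Since 173 ≡ 5 (mod 8), (2|173) = -1, and (2|173)^2 = +1. Now have (19|173).
173 ≡ 1 (mod 4), so quadratic reciprocity gives (19|173) = (173|19). Reduce: 173 ≡ 2 (mod 19). Now have (2|19).
Factor out 2: 2 = 2. Since 19 ≡ 3 (mod 8), (2|19) = -1. Now have -(1|19).
(1|19) = 1. Collecting the sign factors: -1.
The Legendre symbol is -1, so x^2 ≡ -8301 (mod 9643) has no solution.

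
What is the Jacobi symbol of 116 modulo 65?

1

Reduce the numerator: 116 ≡ 51 (mod 65), so (116 / 65) = (51 / 65).
65 ≡ 1 (mod 4), so quadratic reciprocity gives (51 / 65) = (65 / 51). Reduce: 65 ≡ 14 (mod 51). Now have (14 / 51).
Factor out 2: 14 = 2·7. Since 51 ≡ 3 (mod 8), (2 / 51) = -1. Now have -(7 / 51).
Both 7 ≡ 3 and 51 ≡ 3 (mod 4), so reciprocity gives (7 / 51) = -(51 / 7). Reduce: 51 ≡ 2 (mod 7). Now have (2 / 7).
Factor out 2: 2 = 2. Since 7 ≡ 7 (mod 8), (2 / 7) = +1. Now have (1 / 7).
(1 / 7) = 1. Collecting the sign factors: 1.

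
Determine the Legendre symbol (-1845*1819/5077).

By multiplicativity, (-1845·1819/5077) = (-1845/5077)·(1819/5077).
First factor (-1845/5077):
(-1845/5077)
  = (3232/5077)    [-1845 ≡ 3232 mod 5077]
  = -(101/5077)    [5077 ≡ 5 mod 8 ⇒ (2/5077)^5 = -1]
  = -(5077/101)    [QR: 101 ≡ 1 mod 4, sign kept]
  = -(27/101)    [5077 ≡ 27 mod 101]
  = -(101/27)    [QR: 101 ≡ 1 mod 4, sign kept]
  = -(20/27)    [101 ≡ 20 mod 27]
  = -(5/27)    [27 ≡ 3 mod 8 ⇒ (2/27)^2 = +1]
  = -(27/5)    [QR: 5 ≡ 1 mod 4, sign kept]
  = -(2/5)    [27 ≡ 2 mod 5]
  = (1/5)    [5 ≡ 5 mod 8 ⇒ (2/5) = -1]
  = 1    [(1/5) = 1]
Second factor (1819/5077):
(1819/5077)
  = (5077/1819)    [QR: 5077 ≡ 1 mod 4, sign kept]
  = (1439/1819)    [5077 ≡ 1439 mod 1819]
  = -(1819/1439)    [QR: both ≡ 3 mod 4, sign flips]
  = -(380/1439)    [1819 ≡ 380 mod 1439]
  = -(95/1439)    [1439 ≡ 7 mod 8 ⇒ (2/1439)^2 = +1]
  = (1439/95)    [QR: both ≡ 3 mod 4, sign flips]
  = (14/95)    [1439 ≡ 14 mod 95]
  = (7/95)    [95 ≡ 7 mod 8 ⇒ (2/95) = +1]
  = -(95/7)    [QR: both ≡ 3 mod 4, sign flips]
  = -(4/7)    [95 ≡ 4 mod 7]
  = -(1/7)    [7 ≡ 7 mod 8 ⇒ (2/7)^2 = +1]
  = -1    [(1/7) = 1]
Product: (1)·(-1) = -1.

-1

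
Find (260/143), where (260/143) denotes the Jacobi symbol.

0

Reduce the numerator: 260 ≡ 117 (mod 143), so (260/143) = (117/143).
117 ≡ 1 (mod 4), so quadratic reciprocity gives (117/143) = (143/117). Reduce: 143 ≡ 26 (mod 117). Now have (26/117).
Factor out 2: 26 = 2·13. Since 117 ≡ 5 (mod 8), (2/117) = -1. Now have -(13/117).
13 ≡ 1 (mod 4), so quadratic reciprocity gives (13/117) = (117/13). Reduce: 117 ≡ 0 (mod 13). Now have -(0/13).
The numerator is now 0 with denominator 13 > 1: the symbol is 0.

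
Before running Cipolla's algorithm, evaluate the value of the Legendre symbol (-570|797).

Reduce the numerator: -570 ≡ 227 (mod 797), so (-570|797) = (227|797).
797 ≡ 1 (mod 4), so quadratic reciprocity gives (227|797) = (797|227). Reduce: 797 ≡ 116 (mod 227). Now have (116|227).
Factor out 2: 116 = 2^2·29. Since 227 ≡ 3 (mod 8), (2|227) = -1, and (2|227)^2 = +1. Now have (29|227).
29 ≡ 1 (mod 4), so quadratic reciprocity gives (29|227) = (227|29). Reduce: 227 ≡ 24 (mod 29). Now have (24|29).
Factor out 2: 24 = 2^3·3. Since 29 ≡ 5 (mod 8), (2|29) = -1, and (2|29)^3 = -1. Now have -(3|29).
29 ≡ 1 (mod 4), so quadratic reciprocity gives (3|29) = (29|3). Reduce: 29 ≡ 2 (mod 3). Now have -(2|3).
Factor out 2: 2 = 2. Since 3 ≡ 3 (mod 8), (2|3) = -1. Now have (1|3).
(1|3) = 1. Collecting the sign factors: 1.

1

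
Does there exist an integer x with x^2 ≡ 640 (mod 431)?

yes

Reduce the numerator: 640 ≡ 209 (mod 431), so (640|431) = (209|431).
209 ≡ 1 (mod 4), so quadratic reciprocity gives (209|431) = (431|209). Reduce: 431 ≡ 13 (mod 209). Now have (13|209).
13 ≡ 1 (mod 4), so quadratic reciprocity gives (13|209) = (209|13). Reduce: 209 ≡ 1 (mod 13). Now have (1|13).
(1|13) = 1. Collecting the sign factors: 1.
The Legendre symbol is 1, so x^2 ≡ 640 (mod 431) has solution.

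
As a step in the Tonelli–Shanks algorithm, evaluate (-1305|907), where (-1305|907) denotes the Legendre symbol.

-1

(-1305|907)
  = -(1305|907)    [907 ≡ 3 mod 4 ⇒ (-1|907) = -1]
  = -(398|907)    [1305 ≡ 398 mod 907]
  = (199|907)    [907 ≡ 3 mod 8 ⇒ (2|907) = -1]
  = -(907|199)    [QR: both ≡ 3 mod 4, sign flips]
  = -(111|199)    [907 ≡ 111 mod 199]
  = (199|111)    [QR: both ≡ 3 mod 4, sign flips]
  = (88|111)    [199 ≡ 88 mod 111]
  = (11|111)    [111 ≡ 7 mod 8 ⇒ (2|111)^3 = +1]
  = -(111|11)    [QR: both ≡ 3 mod 4, sign flips]
  = -(1|11)    [111 ≡ 1 mod 11]
  = -1    [(1|11) = 1]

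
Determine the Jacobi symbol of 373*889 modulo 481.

-1

By multiplicativity, (373·889/481) = (373/481)·(889/481).
First factor (373/481):
(373/481)
  = (481/373)    [QR: 373 ≡ 1 mod 4, sign kept]
  = (108/373)    [481 ≡ 108 mod 373]
  = (27/373)    [373 ≡ 5 mod 8 ⇒ (2/373)^2 = +1]
  = (373/27)    [QR: 373 ≡ 1 mod 4, sign kept]
  = (22/27)    [373 ≡ 22 mod 27]
  = -(11/27)    [27 ≡ 3 mod 8 ⇒ (2/27) = -1]
  = (27/11)    [QR: both ≡ 3 mod 4, sign flips]
  = (5/11)    [27 ≡ 5 mod 11]
  = (11/5)    [QR: 5 ≡ 1 mod 4, sign kept]
  = (1/5)    [11 ≡ 1 mod 5]
  = 1    [(1/5) = 1]
Second factor (889/481):
(889/481)
  = (408/481)    [889 ≡ 408 mod 481]
  = (51/481)    [481 ≡ 1 mod 8 ⇒ (2/481)^3 = +1]
  = (481/51)    [QR: 481 ≡ 1 mod 4, sign kept]
  = (22/51)    [481 ≡ 22 mod 51]
  = -(11/51)    [51 ≡ 3 mod 8 ⇒ (2/51) = -1]
  = (51/11)    [QR: both ≡ 3 mod 4, sign flips]
  = (7/11)    [51 ≡ 7 mod 11]
  = -(11/7)    [QR: both ≡ 3 mod 4, sign flips]
  = -(4/7)    [11 ≡ 4 mod 7]
  = -(1/7)    [7 ≡ 7 mod 8 ⇒ (2/7)^2 = +1]
  = -1    [(1/7) = 1]
Product: (1)·(-1) = -1.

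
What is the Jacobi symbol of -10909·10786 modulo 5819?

-1

By multiplicativity, (-10909·10786/5819) = (-10909/5819)·(10786/5819).
First factor (-10909/5819):
Pull out -1: (-10909/5819) = (-1/5819)·(10909/5819). Since 5819 ≡ 3 (mod 4), (-1/5819) = -1. Now have -(10909/5819).
Reduce the numerator: 10909 ≡ 5090 (mod 5819), so (10909/5819) = (5090/5819).
Factor out 2: 5090 = 2·2545. Since 5819 ≡ 3 (mod 8), (2/5819) = -1. Now have (2545/5819).
2545 ≡ 1 (mod 4), so quadratic reciprocity gives (2545/5819) = (5819/2545). Reduce: 5819 ≡ 729 (mod 2545). Now have (729/2545).
729 ≡ 1 (mod 4), so quadratic reciprocity gives (729/2545) = (2545/729). Reduce: 2545 ≡ 358 (mod 729). Now have (358/729).
Factor out 2: 358 = 2·179. Since 729 ≡ 1 (mod 8), (2/729) = +1. Now have (179/729).
729 ≡ 1 (mod 4), so quadratic reciprocity gives (179/729) = (729/179). Reduce: 729 ≡ 13 (mod 179). Now have (13/179).
13 ≡ 1 (mod 4), so quadratic reciprocity gives (13/179) = (179/13). Reduce: 179 ≡ 10 (mod 13). Now have (10/13).
Factor out 2: 10 = 2·5. Since 13 ≡ 5 (mod 8), (2/13) = -1. Now have -(5/13).
5 ≡ 1 (mod 4), so quadratic reciprocity gives (5/13) = (13/5). Reduce: 13 ≡ 3 (mod 5). Now have -(3/5).
5 ≡ 1 (mod 4), so quadratic reciprocity gives (3/5) = (5/3). Reduce: 5 ≡ 2 (mod 3). Now have -(2/3).
Factor out 2: 2 = 2. Since 3 ≡ 3 (mod 8), (2/3) = -1. Now have (1/3).
(1/3) = 1. Collecting the sign factors: 1.
Second factor (10786/5819):
Reduce the numerator: 10786 ≡ 4967 (mod 5819), so (10786/5819) = (4967/5819).
Both 4967 ≡ 3 and 5819 ≡ 3 (mod 4), so reciprocity gives (4967/5819) = -(5819/4967). Reduce: 5819 ≡ 852 (mod 4967). Now have -(852/4967).
Factor out 2: 852 = 2^2·213. Since 4967 ≡ 7 (mod 8), (2/4967) = +1, and (2/4967)^2 = +1. Now have -(213/4967).
213 ≡ 1 (mod 4), so quadratic reciprocity gives (213/4967) = (4967/213). Reduce: 4967 ≡ 68 (mod 213). Now have -(68/213).
Factor out 2: 68 = 2^2·17. Since 213 ≡ 5 (mod 8), (2/213) = -1, and (2/213)^2 = +1. Now have -(17/213).
17 ≡ 1 (mod 4), so quadratic reciprocity gives (17/213) = (213/17). Reduce: 213 ≡ 9 (mod 17). Now have -(9/17).
9 ≡ 1 (mod 4), so quadratic reciprocity gives (9/17) = (17/9). Reduce: 17 ≡ 8 (mod 9). Now have -(8/9).
Factor out 2: 8 = 2^3. Since 9 ≡ 1 (mod 8), (2/9) = +1, and (2/9)^3 = +1. Now have -(1/9).
(1/9) = 1. Collecting the sign factors: -1.
Product: (1)·(-1) = -1.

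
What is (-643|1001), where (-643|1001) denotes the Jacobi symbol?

Reduce the numerator: -643 ≡ 358 (mod 1001), so (-643|1001) = (358|1001).
Factor out 2: 358 = 2·179. Since 1001 ≡ 1 (mod 8), (2|1001) = +1. Now have (179|1001).
1001 ≡ 1 (mod 4), so quadratic reciprocity gives (179|1001) = (1001|179). Reduce: 1001 ≡ 106 (mod 179). Now have (106|179).
Factor out 2: 106 = 2·53. Since 179 ≡ 3 (mod 8), (2|179) = -1. Now have -(53|179).
53 ≡ 1 (mod 4), so quadratic reciprocity gives (53|179) = (179|53). Reduce: 179 ≡ 20 (mod 53). Now have -(20|53).
Factor out 2: 20 = 2^2·5. Since 53 ≡ 5 (mod 8), (2|53) = -1, and (2|53)^2 = +1. Now have -(5|53).
5 ≡ 1 (mod 4), so quadratic reciprocity gives (5|53) = (53|5). Reduce: 53 ≡ 3 (mod 5). Now have -(3|5).
5 ≡ 1 (mod 4), so quadratic reciprocity gives (3|5) = (5|3). Reduce: 5 ≡ 2 (mod 3). Now have -(2|3).
Factor out 2: 2 = 2. Since 3 ≡ 3 (mod 8), (2|3) = -1. Now have (1|3).
(1|3) = 1. Collecting the sign factors: 1.

1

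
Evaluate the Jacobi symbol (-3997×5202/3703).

0

By multiplicativity, (-3997·5202/3703) = (-3997/3703)·(5202/3703).
First factor (-3997/3703):
(-3997/3703)
  = -(3997/3703)    [3703 ≡ 3 mod 4 ⇒ (-1/3703) = -1]
  = -(294/3703)    [3997 ≡ 294 mod 3703]
  = -(147/3703)    [3703 ≡ 7 mod 8 ⇒ (2/3703) = +1]
  = (3703/147)    [QR: both ≡ 3 mod 4, sign flips]
  = (28/147)    [3703 ≡ 28 mod 147]
  = (7/147)    [147 ≡ 3 mod 8 ⇒ (2/147)^2 = +1]
  = -(147/7)    [QR: both ≡ 3 mod 4, sign flips]
  = -(0/7)    [147 ≡ 0 mod 7]
  = 0    [numerator 0, gcd > 1]
Second factor (5202/3703):
(5202/3703)
  = (1499/3703)    [5202 ≡ 1499 mod 3703]
  = -(3703/1499)    [QR: both ≡ 3 mod 4, sign flips]
  = -(705/1499)    [3703 ≡ 705 mod 1499]
  = -(1499/705)    [QR: 705 ≡ 1 mod 4, sign kept]
  = -(89/705)    [1499 ≡ 89 mod 705]
  = -(705/89)    [QR: 89 ≡ 1 mod 4, sign kept]
  = -(82/89)    [705 ≡ 82 mod 89]
  = -(41/89)    [89 ≡ 1 mod 8 ⇒ (2/89) = +1]
  = -(89/41)    [QR: 41 ≡ 1 mod 4, sign kept]
  = -(7/41)    [89 ≡ 7 mod 41]
  = -(41/7)    [QR: 41 ≡ 1 mod 4, sign kept]
  = -(6/7)    [41 ≡ 6 mod 7]
  = -(3/7)    [7 ≡ 7 mod 8 ⇒ (2/7) = +1]
  = (7/3)    [QR: both ≡ 3 mod 4, sign flips]
  = (1/3)    [7 ≡ 1 mod 3]
  = 1    [(1/3) = 1]
Product: (0)·(1) = 0.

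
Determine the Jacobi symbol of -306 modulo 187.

0

(-306/187)
  = (68/187)    [-306 ≡ 68 mod 187]
  = (17/187)    [187 ≡ 3 mod 8 ⇒ (2/187)^2 = +1]
  = (187/17)    [QR: 17 ≡ 1 mod 4, sign kept]
  = (0/17)    [187 ≡ 0 mod 17]
  = 0    [numerator 0, gcd > 1]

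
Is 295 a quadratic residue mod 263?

Reduce the numerator: 295 ≡ 32 (mod 263), so (295|263) = (32|263).
Factor out 2: 32 = 2^5. Since 263 ≡ 7 (mod 8), (2|263) = +1, and (2|263)^5 = +1. Now have (1|263).
(1|263) = 1. Collecting the sign factors: 1.
The Legendre symbol is 1, so x^2 ≡ 295 (mod 263) has solution.

yes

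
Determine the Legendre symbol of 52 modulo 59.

Factor out 2: 52 = 2^2·13. Since 59 ≡ 3 (mod 8), (2/59) = -1, and (2/59)^2 = +1. Now have (13/59).
13 ≡ 1 (mod 4), so quadratic reciprocity gives (13/59) = (59/13). Reduce: 59 ≡ 7 (mod 13). Now have (7/13).
13 ≡ 1 (mod 4), so quadratic reciprocity gives (7/13) = (13/7). Reduce: 13 ≡ 6 (mod 7). Now have (6/7).
Factor out 2: 6 = 2·3. Since 7 ≡ 7 (mod 8), (2/7) = +1. Now have (3/7).
Both 3 ≡ 3 and 7 ≡ 3 (mod 4), so reciprocity gives (3/7) = -(7/3). Reduce: 7 ≡ 1 (mod 3). Now have -(1/3).
(1/3) = 1. Collecting the sign factors: -1.

-1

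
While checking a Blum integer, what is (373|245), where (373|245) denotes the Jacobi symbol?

(373|245)
  = (128|245)    [373 ≡ 128 mod 245]
  = -(1|245)    [245 ≡ 5 mod 8 ⇒ (2|245)^7 = -1]
  = -1    [(1|245) = 1]

-1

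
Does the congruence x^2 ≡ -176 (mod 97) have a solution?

(-176/97)
  = (18/97)    [-176 ≡ 18 mod 97]
  = (9/97)    [97 ≡ 1 mod 8 ⇒ (2/97) = +1]
  = (97/9)    [QR: 9 ≡ 1 mod 4, sign kept]
  = (7/9)    [97 ≡ 7 mod 9]
  = (9/7)    [QR: 9 ≡ 1 mod 4, sign kept]
  = (2/7)    [9 ≡ 2 mod 7]
  = (1/7)    [7 ≡ 7 mod 8 ⇒ (2/7) = +1]
  = 1    [(1/7) = 1]
(-176/97) = 1, and 97 is prime, so -176 is a quadratic residue mod 97.

yes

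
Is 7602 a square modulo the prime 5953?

Reduce the numerator: 7602 ≡ 1649 (mod 5953), so (7602|5953) = (1649|5953).
1649 ≡ 1 (mod 4), so quadratic reciprocity gives (1649|5953) = (5953|1649). Reduce: 5953 ≡ 1006 (mod 1649). Now have (1006|1649).
Factor out 2: 1006 = 2·503. Since 1649 ≡ 1 (mod 8), (2|1649) = +1. Now have (503|1649).
1649 ≡ 1 (mod 4), so quadratic reciprocity gives (503|1649) = (1649|503). Reduce: 1649 ≡ 140 (mod 503). Now have (140|503).
Factor out 2: 140 = 2^2·35. Since 503 ≡ 7 (mod 8), (2|503) = +1, and (2|503)^2 = +1. Now have (35|503).
Both 35 ≡ 3 and 503 ≡ 3 (mod 4), so reciprocity gives (35|503) = -(503|35). Reduce: 503 ≡ 13 (mod 35). Now have -(13|35).
13 ≡ 1 (mod 4), so quadratic reciprocity gives (13|35) = (35|13). Reduce: 35 ≡ 9 (mod 13). Now have -(9|13).
9 ≡ 1 (mod 4), so quadratic reciprocity gives (9|13) = (13|9). Reduce: 13 ≡ 4 (mod 9). Now have -(4|9).
Factor out 2: 4 = 2^2. Since 9 ≡ 1 (mod 8), (2|9) = +1, and (2|9)^2 = +1. Now have -(1|9).
(1|9) = 1. Collecting the sign factors: -1.
The Legendre symbol is -1, so x^2 ≡ 7602 (mod 5953) has no solution.

no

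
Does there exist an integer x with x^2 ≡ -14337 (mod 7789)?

(-14337/7789)
  = (1241/7789)    [-14337 ≡ 1241 mod 7789]
  = (7789/1241)    [QR: 1241 ≡ 1 mod 4, sign kept]
  = (343/1241)    [7789 ≡ 343 mod 1241]
  = (1241/343)    [QR: 1241 ≡ 1 mod 4, sign kept]
  = (212/343)    [1241 ≡ 212 mod 343]
  = (53/343)    [343 ≡ 7 mod 8 ⇒ (2/343)^2 = +1]
  = (343/53)    [QR: 53 ≡ 1 mod 4, sign kept]
  = (25/53)    [343 ≡ 25 mod 53]
  = (53/25)    [QR: 25 ≡ 1 mod 4, sign kept]
  = (3/25)    [53 ≡ 3 mod 25]
  = (25/3)    [QR: 25 ≡ 1 mod 4, sign kept]
  = (1/3)    [25 ≡ 1 mod 3]
  = 1    [(1/3) = 1]
(-14337/7789) = 1, and 7789 is prime, so -14337 is a quadratic residue mod 7789.

yes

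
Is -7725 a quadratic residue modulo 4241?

(-7725/4241)
  = (757/4241)    [-7725 ≡ 757 mod 4241]
  = (4241/757)    [QR: 757 ≡ 1 mod 4, sign kept]
  = (456/757)    [4241 ≡ 456 mod 757]
  = -(57/757)    [757 ≡ 5 mod 8 ⇒ (2/757)^3 = -1]
  = -(757/57)    [QR: 57 ≡ 1 mod 4, sign kept]
  = -(16/57)    [757 ≡ 16 mod 57]
  = -(1/57)    [57 ≡ 1 mod 8 ⇒ (2/57)^4 = +1]
  = -1    [(1/57) = 1]
(-7725/4241) = -1, and 4241 is prime, so -7725 is not a quadratic residue mod 4241.

no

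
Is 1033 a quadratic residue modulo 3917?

(1033/3917)
  = (3917/1033)    [QR: 1033 ≡ 1 mod 4, sign kept]
  = (818/1033)    [3917 ≡ 818 mod 1033]
  = (409/1033)    [1033 ≡ 1 mod 8 ⇒ (2/1033) = +1]
  = (1033/409)    [QR: 409 ≡ 1 mod 4, sign kept]
  = (215/409)    [1033 ≡ 215 mod 409]
  = (409/215)    [QR: 409 ≡ 1 mod 4, sign kept]
  = (194/215)    [409 ≡ 194 mod 215]
  = (97/215)    [215 ≡ 7 mod 8 ⇒ (2/215) = +1]
  = (215/97)    [QR: 97 ≡ 1 mod 4, sign kept]
  = (21/97)    [215 ≡ 21 mod 97]
  = (97/21)    [QR: 21 ≡ 1 mod 4, sign kept]
  = (13/21)    [97 ≡ 13 mod 21]
  = (21/13)    [QR: 13 ≡ 1 mod 4, sign kept]
  = (8/13)    [21 ≡ 8 mod 13]
  = -(1/13)    [13 ≡ 5 mod 8 ⇒ (2/13)^3 = -1]
  = -1    [(1/13) = 1]
The Legendre symbol is -1, so x^2 ≡ 1033 (mod 3917) has no solution.

no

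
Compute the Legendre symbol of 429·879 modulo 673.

-1

By multiplicativity, (429·879/673) = (429/673)·(879/673).
First factor (429/673):
(429/673)
  = (673/429)    [QR: 429 ≡ 1 mod 4, sign kept]
  = (244/429)    [673 ≡ 244 mod 429]
  = (61/429)    [429 ≡ 5 mod 8 ⇒ (2/429)^2 = +1]
  = (429/61)    [QR: 61 ≡ 1 mod 4, sign kept]
  = (2/61)    [429 ≡ 2 mod 61]
  = -(1/61)    [61 ≡ 5 mod 8 ⇒ (2/61) = -1]
  = -1    [(1/61) = 1]
Second factor (879/673):
(879/673)
  = (206/673)    [879 ≡ 206 mod 673]
  = (103/673)    [673 ≡ 1 mod 8 ⇒ (2/673) = +1]
  = (673/103)    [QR: 673 ≡ 1 mod 4, sign kept]
  = (55/103)    [673 ≡ 55 mod 103]
  = -(103/55)    [QR: both ≡ 3 mod 4, sign flips]
  = -(48/55)    [103 ≡ 48 mod 55]
  = -(3/55)    [55 ≡ 7 mod 8 ⇒ (2/55)^4 = +1]
  = (55/3)    [QR: both ≡ 3 mod 4, sign flips]
  = (1/3)    [55 ≡ 1 mod 3]
  = 1    [(1/3) = 1]
Product: (-1)·(1) = -1.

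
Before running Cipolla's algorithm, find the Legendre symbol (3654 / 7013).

1

(3654 / 7013)
  = -(1827 / 7013)    [7013 ≡ 5 mod 8 ⇒ (2 / 7013) = -1]
  = -(7013 / 1827)    [QR: 7013 ≡ 1 mod 4, sign kept]
  = -(1532 / 1827)    [7013 ≡ 1532 mod 1827]
  = -(383 / 1827)    [1827 ≡ 3 mod 8 ⇒ (2 / 1827)^2 = +1]
  = (1827 / 383)    [QR: both ≡ 3 mod 4, sign flips]
  = (295 / 383)    [1827 ≡ 295 mod 383]
  = -(383 / 295)    [QR: both ≡ 3 mod 4, sign flips]
  = -(88 / 295)    [383 ≡ 88 mod 295]
  = -(11 / 295)    [295 ≡ 7 mod 8 ⇒ (2 / 295)^3 = +1]
  = (295 / 11)    [QR: both ≡ 3 mod 4, sign flips]
  = (9 / 11)    [295 ≡ 9 mod 11]
  = (11 / 9)    [QR: 9 ≡ 1 mod 4, sign kept]
  = (2 / 9)    [11 ≡ 2 mod 9]
  = (1 / 9)    [9 ≡ 1 mod 8 ⇒ (2 / 9) = +1]
  = 1    [(1 / 9) = 1]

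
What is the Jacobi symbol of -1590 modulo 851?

-1

(-1590 / 851)
  = -(1590 / 851)    [851 ≡ 3 mod 4 ⇒ (-1 / 851) = -1]
  = -(739 / 851)    [1590 ≡ 739 mod 851]
  = (851 / 739)    [QR: both ≡ 3 mod 4, sign flips]
  = (112 / 739)    [851 ≡ 112 mod 739]
  = (7 / 739)    [739 ≡ 3 mod 8 ⇒ (2 / 739)^4 = +1]
  = -(739 / 7)    [QR: both ≡ 3 mod 4, sign flips]
  = -(4 / 7)    [739 ≡ 4 mod 7]
  = -(1 / 7)    [7 ≡ 7 mod 8 ⇒ (2 / 7)^2 = +1]
  = -1    [(1 / 7) = 1]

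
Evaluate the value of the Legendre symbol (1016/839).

1

Reduce the numerator: 1016 ≡ 177 (mod 839), so (1016/839) = (177/839).
177 ≡ 1 (mod 4), so quadratic reciprocity gives (177/839) = (839/177). Reduce: 839 ≡ 131 (mod 177). Now have (131/177).
177 ≡ 1 (mod 4), so quadratic reciprocity gives (131/177) = (177/131). Reduce: 177 ≡ 46 (mod 131). Now have (46/131).
Factor out 2: 46 = 2·23. Since 131 ≡ 3 (mod 8), (2/131) = -1. Now have -(23/131).
Both 23 ≡ 3 and 131 ≡ 3 (mod 4), so reciprocity gives (23/131) = -(131/23). Reduce: 131 ≡ 16 (mod 23). Now have (16/23).
Factor out 2: 16 = 2^4. Since 23 ≡ 7 (mod 8), (2/23) = +1, and (2/23)^4 = +1. Now have (1/23).
(1/23) = 1. Collecting the sign factors: 1.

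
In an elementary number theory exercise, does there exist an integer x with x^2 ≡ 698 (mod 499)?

yes

Reduce the numerator: 698 ≡ 199 (mod 499), so (698|499) = (199|499).
Both 199 ≡ 3 and 499 ≡ 3 (mod 4), so reciprocity gives (199|499) = -(499|199). Reduce: 499 ≡ 101 (mod 199). Now have -(101|199).
101 ≡ 1 (mod 4), so quadratic reciprocity gives (101|199) = (199|101). Reduce: 199 ≡ 98 (mod 101). Now have -(98|101).
Factor out 2: 98 = 2·49. Since 101 ≡ 5 (mod 8), (2|101) = -1. Now have (49|101).
49 ≡ 1 (mod 4), so quadratic reciprocity gives (49|101) = (101|49). Reduce: 101 ≡ 3 (mod 49). Now have (3|49).
49 ≡ 1 (mod 4), so quadratic reciprocity gives (3|49) = (49|3). Reduce: 49 ≡ 1 (mod 3). Now have (1|3).
(1|3) = 1. Collecting the sign factors: 1.
(698|499) = 1, and 499 is prime, so 698 is a quadratic residue mod 499.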